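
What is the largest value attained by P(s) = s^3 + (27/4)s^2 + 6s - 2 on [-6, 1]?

The derivative is 3s^2 + (27/2)s + 6, which vanishes at s = -4 and s = -1/2.
Evaluating at the critical points and endpoints: P(-6) = -11; P(-4) = 18; P(-1/2) = -55/16; P(1) = 47/4.
The maximum over the interval is 18, attained at s = -4.

18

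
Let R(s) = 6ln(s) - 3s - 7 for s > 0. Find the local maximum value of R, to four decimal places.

R'(s) = 6/s − 3 = 0 gives s = 2.
R''(s) = -6/s², which is negative for s > 0, so this is a local maximum.
R(2) = 6·ln(2) - 6 - 7 ≈ -8.8411.

-8.8411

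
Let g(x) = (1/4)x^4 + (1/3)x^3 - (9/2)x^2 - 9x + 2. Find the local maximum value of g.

g'(x) = x^3 + x^2 - 9x - 9. Setting g'(x) = 0 gives x ∈ {-3, -1, 3}.
g''(x) = 3x^2 + 2x - 9. g''(-3) = 12 > 0 ⇒ local minimum; g''(-1) = -8 < 0 ⇒ local maximum; g''(3) = 24 > 0 ⇒ local minimum.
So the local maximum value is g(-1) = 77/12.

77/12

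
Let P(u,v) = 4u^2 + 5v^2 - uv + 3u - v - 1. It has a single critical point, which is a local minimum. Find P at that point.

-125/79

∂P/∂u = 8u - v + 3 = 0 and ∂P/∂v = -u + 10v - 1 = 0, so (u, v) = (-29/79, 5/79).
The Hessian has P_{uu} = 8, P_{vv} = 10, P_{uv} = -1, giving D = 79 > 0 with P_{uu} > 0, so the point is a local minimum.
P(-29/79, 5/79) = -125/79.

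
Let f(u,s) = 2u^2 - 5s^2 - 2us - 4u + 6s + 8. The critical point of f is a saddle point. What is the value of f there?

74/11

∂f/∂u = 4u - 2s - 4 = 0 and ∂f/∂s = -2u - 10s + 6 = 0, so (u, s) = (13/11, 4/11).
The Hessian has f_{uu} = 4, f_{ss} = -10, f_{us} = -2, giving D = -44 < 0, so the point is a saddle point.
f(13/11, 4/11) = 74/11.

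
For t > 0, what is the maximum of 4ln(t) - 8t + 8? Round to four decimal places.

h'(t) = 4/t − 8 = 0 gives t = 1/2.
h''(t) = -4/t², which is negative for t > 0, so this is a local maximum.
h(1/2) = 4·ln(1/2) - 4 + 8 ≈ 1.2274.

1.2274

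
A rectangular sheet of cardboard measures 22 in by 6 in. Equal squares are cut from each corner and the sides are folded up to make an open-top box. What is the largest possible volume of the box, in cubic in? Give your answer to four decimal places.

86.0264

With cut size x, the volume is V(x) = x(22 − 2x)(6 − 2x) for 0 < x < 3.
V'(x) = 12x^2 − 112x + 132. Setting V'(x) = 0 gives x ≈ 1.3837 (the root in (0, 3)).
V''(x) = 24x − 112 is negative there, so this is the maximum; V ≈ 86.0264.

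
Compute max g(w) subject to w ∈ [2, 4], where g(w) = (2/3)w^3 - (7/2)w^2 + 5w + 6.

38/3

The derivative is 2w^2 - 7w + 5, whose only zero in [2, 4] is w = 5/2.
Compare values at every candidate in [2, 4]: g(2) = 22/3; g(5/2) = 169/24; g(4) = 38/3.
Hence the absolute maximum is 38/3 at w = 4.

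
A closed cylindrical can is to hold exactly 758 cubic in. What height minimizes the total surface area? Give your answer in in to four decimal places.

9.8823

With radius r and height h, πr²h = 758 so h = 758/(πr²), and S(r) = 2πr² + 2πrh = 2πr² + 2·758/r.
S'(r) = 4πr − 2·758/r² = 0 ⇒ r³ = 758/(2π), so r ≈ 4.9412 and h = 2r ≈ 9.8823.
S''(r) = 4π + 4·758/r³ > 0, so this is the minimum; S ≈ 460.2149.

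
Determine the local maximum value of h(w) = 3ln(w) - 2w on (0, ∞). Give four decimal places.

h'(w) = 3/w − 2 = 0 gives w = 3/2.
h''(w) = -3/w², which is negative for w > 0, so this is a local maximum.
h(3/2) = 3·ln(3/2) - 3 ≈ -1.7836.

-1.7836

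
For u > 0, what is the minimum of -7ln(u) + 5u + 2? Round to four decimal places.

6.6447

R'(u) = -7/u + 5 = 0 gives u = 7/5.
R''(u) = 7/u², which is positive for u > 0, so this is a local minimum.
R(7/5) = -7·ln(7/5) + 7 + 2 ≈ 6.6447.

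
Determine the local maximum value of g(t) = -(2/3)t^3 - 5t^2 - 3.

-3

g'(t) = -2t^2 - 10t. Setting g'(t) = 0 gives t ∈ {-5, 0}.
g''(t) = -4t - 10. g''(-5) = 10 > 0 ⇒ local minimum; g''(0) = -10 < 0 ⇒ local maximum.
So the local maximum value is g(0) = -3.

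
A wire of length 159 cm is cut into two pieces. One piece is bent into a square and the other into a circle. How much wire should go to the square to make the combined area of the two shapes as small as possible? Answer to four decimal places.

Let x be the length used for the square. Square side x/4; circle radius (159−x)/(2π).
A(x) = (x/4)² + π·((159−x)/(2π))² = x²/16 + (159−x)²/(4π) for 0 ≤ x ≤ 159. A'(x) = x/8 − (159−x)/(2π) = 0 gives x = 4·159/(π+4) ≈ 89.0558.
A'' = 1/8 + 1/(2π) > 0, so this gives the minimum combined area; x ≈ 89.0558 cm to the square.

89.0558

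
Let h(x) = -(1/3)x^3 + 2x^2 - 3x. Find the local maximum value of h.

h'(x) = -x^2 + 4x - 3. Setting h'(x) = 0 gives x ∈ {1, 3}.
Second-derivative test with h''(x) = -2x + 4: h''(1) = 2 > 0 ⇒ local minimum; h''(3) = -2 < 0 ⇒ local maximum.
Thus h has its local maximum at x = 3, with value 0.

0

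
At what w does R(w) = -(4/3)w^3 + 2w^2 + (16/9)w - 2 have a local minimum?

-1/3

R'(w) = -4w^2 + 4w + 16/9. Setting R'(w) = 0 gives w ∈ {-1/3, 4/3}.
Since R''(w) = -8w + 4, we get R''(-1/3) = 20/3 > 0 ⇒ local minimum; R''(4/3) = -20/3 < 0 ⇒ local maximum.
The local minimum is R(-1/3) = -188/81.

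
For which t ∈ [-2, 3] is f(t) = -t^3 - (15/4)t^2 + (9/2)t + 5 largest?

1/2

f'(t) = -3t^2 - (15/2)t + 9/2, whose only zero in [-2, 3] is t = 1/2.
Evaluating at the critical points and endpoints: f(-2) = -11,  f(1/2) = 99/16,  f(3) = -169/4.
So the maximum is f(1/2) = 99/16.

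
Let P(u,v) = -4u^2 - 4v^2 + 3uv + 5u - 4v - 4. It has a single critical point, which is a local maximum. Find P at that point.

-116/55

∂P/∂u = -8u + 3v + 5 = 0 and ∂P/∂v = 3u - 8v - 4 = 0, so (u, v) = (28/55, -17/55).
The Hessian has P_{uu} = -8, P_{vv} = -8, P_{uv} = 3, giving D = 55 > 0 with P_{uu} < 0, so the point is a local maximum.
P(28/55, -17/55) = -116/55.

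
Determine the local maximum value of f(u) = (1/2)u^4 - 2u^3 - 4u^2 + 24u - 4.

20

f'(u) = 2u^3 - 6u^2 - 8u + 24. Setting f'(u) = 0 gives u ∈ {-2, 2, 3}.
Second-derivative test with f''(u) = 6u^2 - 12u - 8: f''(-2) = 40 > 0 ⇒ local minimum; f''(2) = -8 < 0 ⇒ local maximum; f''(3) = 10 > 0 ⇒ local minimum.
So the local maximum value is f(2) = 20.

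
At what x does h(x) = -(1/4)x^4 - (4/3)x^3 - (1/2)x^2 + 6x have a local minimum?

-2

h'(x) = -x^3 - 4x^2 - x + 6 = 0 at x = -3, -2, 1.
Second-derivative test with h''(x) = -3x^2 - 8x - 1: h''(-3) = -4 < 0 ⇒ local maximum; h''(-2) = 3 > 0 ⇒ local minimum; h''(1) = -12 < 0 ⇒ local maximum.
The local minimum is h(-2) = -22/3.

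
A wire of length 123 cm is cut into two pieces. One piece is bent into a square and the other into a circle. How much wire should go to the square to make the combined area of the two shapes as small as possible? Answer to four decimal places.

68.8922

Let x be the length used for the square. Square side x/4; circle radius (123−x)/(2π).
A(x) = (x/4)² + π·((123−x)/(2π))² = x²/16 + (123−x)²/(4π) for 0 ≤ x ≤ 123. A'(x) = x/8 − (123−x)/(2π) = 0 gives x = 4·123/(π+4) ≈ 68.8922.
A'' = 1/8 + 1/(2π) > 0, so this gives the minimum combined area; x ≈ 68.8922 cm to the square.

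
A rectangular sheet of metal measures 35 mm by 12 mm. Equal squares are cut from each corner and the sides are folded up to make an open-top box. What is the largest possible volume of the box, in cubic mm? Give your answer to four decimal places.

527.4721

With cut size x, the volume is V(x) = x(35 − 2x)(12 − 2x) for 0 < x < 6.
V'(x) = 12x^2 − 188x + 420. Setting V'(x) = 0 gives x ≈ 2.6990 (the root in (0, 6)).
V''(x) = 24x − 188 is negative there, so this is the maximum; V ≈ 527.4721.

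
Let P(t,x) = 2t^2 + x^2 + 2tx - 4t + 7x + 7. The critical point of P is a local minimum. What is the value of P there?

-71/2

∂P/∂t = 4t + 2x - 4 = 0 and ∂P/∂x = 2t + 2x + 7 = 0, so (t, x) = (11/2, -9).
The Hessian has P_{tt} = 4, P_{xx} = 2, P_{tx} = 2, giving D = 4 > 0 with P_{tt} > 0, so the point is a local minimum.
P(11/2, -9) = -71/2.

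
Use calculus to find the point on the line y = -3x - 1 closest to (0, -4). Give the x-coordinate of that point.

Minimize D(x)^2 = (x + 0)^2 + (-3x + 3)^2.
d/dx[D^2] = 2(x + 0) + 2·(-3)·(-3x + 3) = 0 ⇒ x = 9/10.
Then y = -37/10 and the distance is √(9/10) ≈ 0.9487.

9/10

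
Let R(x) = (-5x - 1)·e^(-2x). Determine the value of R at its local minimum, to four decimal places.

By the product rule, R'(x) = (10x - 3)·e^(-2x). Since e^(-2x) > 0, the only critical point is x = 3/10.
R''(3/10) has the same sign as 10 > 0, so this is a local minimum.
R(3/10) = (-5/2)·e^(-3/5) ≈ -1.3720.

-1.3720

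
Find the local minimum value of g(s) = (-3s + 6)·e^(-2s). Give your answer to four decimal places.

-0.0101

By the product rule, g'(s) = (6s - 15)·e^(-2s). Since e^(-2s) > 0, the only critical point is s = 5/2.
g''(5/2) has the same sign as 6 > 0, so this is a local minimum.
g(5/2) = (-3/2)·e^(-5) ≈ -0.0101.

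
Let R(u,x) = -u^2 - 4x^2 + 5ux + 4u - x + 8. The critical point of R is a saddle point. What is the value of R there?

∂R/∂u = -2u + 5x + 4 = 0 and ∂R/∂x = 5u - 8x - 1 = 0, so (u, x) = (-3, -2).
The Hessian has R_{uu} = -2, R_{xx} = -8, R_{ux} = 5, giving D = -9 < 0, so the point is a saddle point.
R(-3, -2) = 3.

3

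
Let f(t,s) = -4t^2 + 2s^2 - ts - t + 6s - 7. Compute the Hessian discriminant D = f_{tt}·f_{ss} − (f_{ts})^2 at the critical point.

∂f/∂t = -8t - s - 1 = 0 and ∂f/∂s = -t + 4s + 6 = 0, so (t, s) = (2/33, -49/33).
The Hessian has f_{tt} = -8, f_{ss} = 4, f_{ts} = -1, giving D = -33 < 0, so the point is a saddle point.
D = (-8)·(4) − (-1)^2 = -33.

-33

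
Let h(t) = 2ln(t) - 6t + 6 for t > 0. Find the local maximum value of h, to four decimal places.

h'(t) = 2/t − 6 = 0 gives t = 1/3.
h''(t) = -2/t², which is negative for t > 0, so this is a local maximum.
h(1/3) = 2·ln(1/3) - 2 + 6 ≈ 1.8028.

1.8028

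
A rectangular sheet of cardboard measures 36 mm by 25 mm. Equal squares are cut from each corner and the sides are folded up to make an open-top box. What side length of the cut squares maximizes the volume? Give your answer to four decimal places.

With cut size x, the volume is V(x) = x(36 − 2x)(25 − 2x) for 0 < x < 12.5.
V'(x) = 12x^2 − 244x + 900. Setting V'(x) = 0 gives x ≈ 4.8412 (the root in (0, 12.5)).
V''(x) = 24x − 244 is negative there, so this is the maximum; V ≈ 1951.5965.

4.8412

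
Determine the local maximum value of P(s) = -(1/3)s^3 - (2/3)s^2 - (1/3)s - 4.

P'(s) = -s^2 - (4/3)s - 1/3. Setting P'(s) = 0 gives s ∈ {-1, -1/3}.
Second-derivative test with P''(s) = -2s - 4/3: P''(-1) = 2/3 > 0 ⇒ local minimum; P''(-1/3) = -2/3 < 0 ⇒ local maximum.
Thus P has its local maximum at s = -1/3, with value -320/81.

-320/81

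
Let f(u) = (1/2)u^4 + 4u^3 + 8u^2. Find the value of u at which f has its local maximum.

f'(u) = 2u^3 + 12u^2 + 16u. Setting f'(u) = 0 gives u ∈ {-4, -2, 0}.
Second-derivative test with f''(u) = 6u^2 + 24u + 16: f''(-4) = 16 > 0 ⇒ local minimum; f''(-2) = -8 < 0 ⇒ local maximum; f''(0) = 16 > 0 ⇒ local minimum.
Thus f has its local maximum at u = -2, with value 8.

-2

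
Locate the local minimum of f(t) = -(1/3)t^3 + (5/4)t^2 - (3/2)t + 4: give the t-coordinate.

f'(t) = -t^2 + (5/2)t - 3/2. Setting f'(t) = 0 gives t ∈ {1, 3/2}.
Second-derivative test with f''(t) = -2t + 5/2: f''(1) = 1/2 > 0 ⇒ local minimum; f''(3/2) = -1/2 < 0 ⇒ local maximum.
Thus f has its local minimum at t = 1, with value 41/12.

1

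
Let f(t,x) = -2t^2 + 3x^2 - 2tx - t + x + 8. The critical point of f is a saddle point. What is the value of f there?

223/28

∂f/∂t = -4t - 2x - 1 = 0 and ∂f/∂x = -2t + 6x + 1 = 0, so (t, x) = (-1/7, -3/14).
The Hessian has f_{tt} = -4, f_{xx} = 6, f_{tx} = -2, giving D = -28 < 0, so the point is a saddle point.
f(-1/7, -3/14) = 223/28.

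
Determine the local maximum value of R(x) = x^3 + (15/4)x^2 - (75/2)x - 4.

609/4

R'(x) = 3x^2 + (15/2)x - 75/2. Setting R'(x) = 0 gives x ∈ {-5, 5/2}.
Since R''(x) = 6x + 15/2, we get R''(-5) = -45/2 < 0 ⇒ local maximum; R''(5/2) = 45/2 > 0 ⇒ local minimum.
Thus R has its local maximum at x = -5, with value 609/4.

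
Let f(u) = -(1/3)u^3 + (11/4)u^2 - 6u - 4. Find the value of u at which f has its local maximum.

4

f'(u) = -u^2 + (11/2)u - 6 = 0 at u = 3/2, 4.
Second-derivative test with f''(u) = -2u + 11/2: f''(3/2) = 5/2 > 0 ⇒ local minimum; f''(4) = -5/2 < 0 ⇒ local maximum.
So the local maximum value is f(4) = -16/3.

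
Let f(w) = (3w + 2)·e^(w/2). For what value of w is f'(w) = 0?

-8/3

Differentiating with the product rule gives f'(w) = ((3/2)w + 4)·e^(w/2). Since e^(w/2) > 0, the only critical point is w = -8/3.
f''(-8/3) has the same sign as 3/2 > 0, so this is a local minimum.
f(-8/3) = (-6)·e^(-4/3) ≈ -1.5816.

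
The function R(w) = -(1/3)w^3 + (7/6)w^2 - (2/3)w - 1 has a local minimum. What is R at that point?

Critical points: R'(w) = -w^2 + (7/3)w - 2/3 vanishes at w = 1/3, 2.
Second-derivative test with R''(w) = -2w + 7/3: R''(1/3) = 5/3 > 0 ⇒ local minimum; R''(2) = -5/3 < 0 ⇒ local maximum.
Thus R has its local minimum at w = 1/3, with value -179/162.

-179/162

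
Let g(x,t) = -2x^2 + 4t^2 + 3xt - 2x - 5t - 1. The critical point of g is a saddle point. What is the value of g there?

-105/41

∂g/∂x = -4x + 3t - 2 = 0 and ∂g/∂t = 3x + 8t - 5 = 0, so (x, t) = (-1/41, 26/41).
The Hessian has g_{xx} = -4, g_{tt} = 8, g_{xt} = 3, giving D = -41 < 0, so the point is a saddle point.
g(-1/41, 26/41) = -105/41.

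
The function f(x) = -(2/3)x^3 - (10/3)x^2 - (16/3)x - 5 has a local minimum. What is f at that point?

-7/3

Critical points: f'(x) = -2x^2 - (20/3)x - 16/3 vanishes at x = -2, -4/3.
Second-derivative test with f''(x) = -4x - 20/3: f''(-2) = 4/3 > 0 ⇒ local minimum; f''(-4/3) = -4/3 < 0 ⇒ local maximum.
Thus f has its local minimum at x = -2, with value -7/3.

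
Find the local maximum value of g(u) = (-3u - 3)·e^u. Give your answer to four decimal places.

By the product rule, g'(u) = (-3u - 6)·e^u. Since e^u > 0, the only critical point is u = -2.
g''(-2) has the same sign as -3 < 0, so this is a local maximum.
g(-2) = (3)·e^(-2) ≈ 0.4060.

0.4060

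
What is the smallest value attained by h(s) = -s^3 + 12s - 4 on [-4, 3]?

The derivative is -3s^2 + 12, which vanishes at s = -2 and s = 2.
Compare values at every candidate in [-4, 3]: h(-4) = 12,  h(-2) = -20,  h(2) = 12,  h(3) = 5.
The minimum over the interval is -20, attained at s = -2.

-20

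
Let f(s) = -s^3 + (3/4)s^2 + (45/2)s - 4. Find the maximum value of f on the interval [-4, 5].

173/4

The derivative is -3s^2 + (3/2)s + 45/2, which vanishes at s = -5/2 and s = 3.
Evaluating at the critical points and endpoints: f(-4) = -18,  f(-5/2) = -639/16,  f(3) = 173/4,  f(5) = 9/4.
The maximum over the interval is 173/4, attained at s = 3.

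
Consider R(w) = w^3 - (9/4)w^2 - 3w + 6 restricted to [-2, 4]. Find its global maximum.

The derivative is 3w^2 - (9/2)w - 3, which vanishes at w = -1/2 and w = 2.
Candidates: R(-2) = -5,  R(-1/2) = 109/16,  R(2) = -1,  R(4) = 22.
So the maximum is R(4) = 22.

22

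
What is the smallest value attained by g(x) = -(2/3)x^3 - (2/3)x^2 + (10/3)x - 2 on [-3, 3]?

g'(x) = -2x^2 - (4/3)x + 10/3, which vanishes at x = -5/3 and x = 1.
Evaluating at the critical points and endpoints: g(-3) = 0; g(-5/3) = -512/81; g(1) = 0; g(3) = -16.
So the minimum is g(3) = -16.

-16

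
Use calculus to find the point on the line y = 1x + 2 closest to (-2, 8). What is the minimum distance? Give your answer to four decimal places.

Minimize D(x)^2 = (x + 2)^2 + (x - 6)^2.
d/dx[D^2] = 2(x + 2) + 2·1·(x - 6) = 0 ⇒ x = 2.
Then y = 4 and the distance is √(32) ≈ 5.6569.

5.6569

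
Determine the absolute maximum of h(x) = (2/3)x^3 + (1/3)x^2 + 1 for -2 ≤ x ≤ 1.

2

The derivative is 2x^2 + (2/3)x, which vanishes at x = -1/3 and x = 0.
Candidates: h(-2) = -3; h(-1/3) = 82/81; h(0) = 1; h(1) = 2.
Hence the absolute maximum is 2 at x = 1.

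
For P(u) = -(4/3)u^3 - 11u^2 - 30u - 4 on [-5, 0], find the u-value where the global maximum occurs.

The derivative is -4u^2 - 22u - 30, which vanishes at u = -3 and u = -5/2.
Candidates: P(-5) = 113/3; P(-3) = 23; P(-5/2) = 277/12; P(0) = -4.
Hence the absolute maximum is 113/3 at u = -5.

-5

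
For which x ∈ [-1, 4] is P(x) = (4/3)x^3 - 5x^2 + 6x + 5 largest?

Differentiating, P'(x) = 4x^2 - 10x + 6; which vanishes at x = 1 and x = 3/2.
Compare values at every candidate in [-1, 4]: P(-1) = -22/3, P(1) = 22/3, P(3/2) = 29/4, P(4) = 103/3.
The maximum over the interval is 103/3, attained at x = 4.

4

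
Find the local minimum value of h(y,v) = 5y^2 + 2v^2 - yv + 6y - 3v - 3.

-72/13

∂h/∂y = 10y - v + 6 = 0 and ∂h/∂v = -y + 4v - 3 = 0, so (y, v) = (-7/13, 8/13).
The Hessian has h_{yy} = 10, h_{vv} = 4, h_{yv} = -1, giving D = 39 > 0 with h_{yy} > 0, so the point is a local minimum.
h(-7/13, 8/13) = -72/13.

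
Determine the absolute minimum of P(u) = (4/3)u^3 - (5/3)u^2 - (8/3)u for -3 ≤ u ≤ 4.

The derivative is 4u^2 - (10/3)u - 8/3, which vanishes at u = -1/2 and u = 4/3.
Compare values at every candidate in [-3, 4]: P(-3) = -43, P(-1/2) = 3/4, P(4/3) = -272/81, P(4) = 48.
The minimum over the interval is -43, attained at u = -3.

-43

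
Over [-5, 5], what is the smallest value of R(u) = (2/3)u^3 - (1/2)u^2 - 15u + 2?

R'(u) = 2u^2 - u - 15, which vanishes at u = -5/2 and u = 3.
Candidates: R(-5) = -113/6; R(-5/2) = 623/24; R(3) = -59/2; R(5) = -13/6.
Hence the absolute minimum is -59/2 at u = 3.

-59/2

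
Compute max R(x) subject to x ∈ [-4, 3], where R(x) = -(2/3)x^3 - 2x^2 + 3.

R'(x) = -2x^2 - 4x, which vanishes at x = -2 and x = 0.
Candidates: R(-4) = 41/3,  R(-2) = 1/3,  R(0) = 3,  R(3) = -33.
The maximum over the interval is 41/3, attained at x = -4.

41/3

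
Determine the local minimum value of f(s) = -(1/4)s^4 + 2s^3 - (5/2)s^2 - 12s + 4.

f'(s) = -s^3 + 6s^2 - 5s - 12 = 0 at s = -1, 3, 4.
Since f''(s) = -3s^2 + 12s - 5, we get f''(-1) = -20 < 0 ⇒ local maximum; f''(3) = 4 > 0 ⇒ local minimum; f''(4) = -5 < 0 ⇒ local maximum.
Thus f has its local minimum at s = 3, with value -83/4.

-83/4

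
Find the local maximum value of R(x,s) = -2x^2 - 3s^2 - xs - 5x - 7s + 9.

15

∂R/∂x = -4x - s - 5 = 0 and ∂R/∂s = -x - 6s - 7 = 0, so (x, s) = (-1, -1).
The Hessian has R_{xx} = -4, R_{ss} = -6, R_{xs} = -1, giving D = 23 > 0 with R_{xx} < 0, so the point is a local maximum.
R(-1, -1) = 15.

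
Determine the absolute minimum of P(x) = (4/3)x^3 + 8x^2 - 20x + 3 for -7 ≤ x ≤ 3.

-23/3

The derivative is 4x^2 + 16x - 20, which vanishes at x = -5 and x = 1.
Compare values at every candidate in [-7, 3]: P(-7) = 233/3; P(-5) = 409/3; P(1) = -23/3; P(3) = 51.
Hence the absolute minimum is -23/3 at x = 1.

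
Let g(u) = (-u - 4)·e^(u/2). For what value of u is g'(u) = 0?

-6

Differentiating with the product rule gives g'(u) = (-(1/2)u - 3)·e^(u/2). Since e^(u/2) > 0, the only critical point is u = -6.
g''(-6) has the same sign as -1/2 < 0, so this is a local maximum.
g(-6) = (2)·e^(-3) ≈ 0.0996.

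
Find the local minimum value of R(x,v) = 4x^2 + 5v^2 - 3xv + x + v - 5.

-367/71

∂R/∂x = 8x - 3v + 1 = 0 and ∂R/∂v = -3x + 10v + 1 = 0, so (x, v) = (-13/71, -11/71).
The Hessian has R_{xx} = 8, R_{vv} = 10, R_{xv} = -3, giving D = 71 > 0 with R_{xx} > 0, so the point is a local minimum.
R(-13/71, -11/71) = -367/71.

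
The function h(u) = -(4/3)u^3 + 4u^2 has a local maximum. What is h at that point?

Critical points: h'(u) = -4u^2 + 8u vanishes at u = 0, 2.
Since h''(u) = -8u + 8, we get h''(0) = 8 > 0 ⇒ local minimum; h''(2) = -8 < 0 ⇒ local maximum.
Thus h has its local maximum at u = 2, with value 16/3.

16/3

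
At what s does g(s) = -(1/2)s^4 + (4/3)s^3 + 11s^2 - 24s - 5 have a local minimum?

g'(s) = -2s^3 + 4s^2 + 22s - 24 = 0 at s = -3, 1, 4.
Second-derivative test with g''(s) = -6s^2 + 8s + 22: g''(-3) = -56 < 0 ⇒ local maximum; g''(1) = 24 > 0 ⇒ local minimum; g''(4) = -42 < 0 ⇒ local maximum.
The local minimum is g(1) = -103/6.

1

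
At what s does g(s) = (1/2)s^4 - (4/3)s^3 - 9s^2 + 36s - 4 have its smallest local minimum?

Critical points: g'(s) = 2s^3 - 4s^2 - 18s + 36 vanishes at s = -3, 2, 3.
g''(s) = 6s^2 - 8s - 18. g''(-3) = 60 > 0 ⇒ local minimum; g''(2) = -10 < 0 ⇒ local maximum; g''(3) = 12 > 0 ⇒ local minimum.
So the smallest local minimum value is g(-3) = -233/2.

-3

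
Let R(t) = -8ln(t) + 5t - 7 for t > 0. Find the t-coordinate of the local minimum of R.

R'(t) = -8/t + 5 = 0 gives t = 8/5.
R''(t) = 8/t², which is positive for t > 0, so this is a local minimum.
R(8/5) = -8·ln(8/5) + 8 - 7 ≈ -2.7600.

8/5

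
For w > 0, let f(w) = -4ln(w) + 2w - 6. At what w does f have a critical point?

2

f'(w) = -4/w + 2 = 0 gives w = 2.
f''(w) = 4/w², which is positive for w > 0, so this is a local minimum.
f(2) = -4·ln(2) + 4 - 6 ≈ -4.7726.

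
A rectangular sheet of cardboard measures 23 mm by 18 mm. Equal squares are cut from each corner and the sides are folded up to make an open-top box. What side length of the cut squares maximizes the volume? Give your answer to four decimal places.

3.3413

With cut size x, the volume is V(x) = x(23 − 2x)(18 − 2x) for 0 < x < 9.
V'(x) = 12x^2 − 164x + 414. Setting V'(x) = 0 gives x ≈ 3.3413 (the root in (0, 9)).
V''(x) = 24x − 164 is negative there, so this is the maximum; V ≈ 617.0397.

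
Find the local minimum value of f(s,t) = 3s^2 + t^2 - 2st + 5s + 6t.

-193/8

∂f/∂s = 6s - 2t + 5 = 0 and ∂f/∂t = -2s + 2t + 6 = 0, so (s, t) = (-11/4, -23/4).
The Hessian has f_{ss} = 6, f_{tt} = 2, f_{st} = -2, giving D = 8 > 0 with f_{ss} > 0, so the point is a local minimum.
f(-11/4, -23/4) = -193/8.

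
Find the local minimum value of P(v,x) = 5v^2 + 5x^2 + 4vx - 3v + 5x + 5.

95/42

∂P/∂v = 10v + 4x - 3 = 0 and ∂P/∂x = 4v + 10x + 5 = 0, so (v, x) = (25/42, -31/42).
The Hessian has P_{vv} = 10, P_{xx} = 10, P_{vx} = 4, giving D = 84 > 0 with P_{vv} > 0, so the point is a local minimum.
P(25/42, -31/42) = 95/42.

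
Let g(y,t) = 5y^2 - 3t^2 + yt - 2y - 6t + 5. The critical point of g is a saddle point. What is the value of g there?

∂g/∂y = 10y + t - 2 = 0 and ∂g/∂t = y - 6t - 6 = 0, so (y, t) = (18/61, -58/61).
The Hessian has g_{yy} = 10, g_{tt} = -6, g_{yt} = 1, giving D = -61 < 0, so the point is a saddle point.
g(18/61, -58/61) = 461/61.

461/61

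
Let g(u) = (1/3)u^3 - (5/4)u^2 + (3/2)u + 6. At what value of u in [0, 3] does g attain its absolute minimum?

0

g'(u) = u^2 - (5/2)u + 3/2, which vanishes at u = 1 and u = 3/2.
Candidates: g(0) = 6,  g(1) = 79/12,  g(3/2) = 105/16,  g(3) = 33/4.
So the minimum is g(0) = 6.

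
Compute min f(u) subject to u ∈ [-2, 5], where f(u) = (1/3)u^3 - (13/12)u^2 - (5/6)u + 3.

-7/3

Differentiating, f'(u) = u^2 - (13/6)u - 5/6; which vanishes at u = -1/3 and u = 5/2.
Evaluating at the critical points and endpoints: f(-2) = -7/3,  f(-1/3) = 1019/324,  f(5/2) = -31/48,  f(5) = 161/12.
The minimum over the interval is -7/3, attained at u = -2.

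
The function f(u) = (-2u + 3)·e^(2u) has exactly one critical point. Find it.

1

By the product rule, f'(u) = (-4u + 4)·e^(2u). Since e^(2u) > 0, the only critical point is u = 1.
f''(1) has the same sign as -4 < 0, so this is a local maximum.
f(1) = (1)·e^(2) ≈ 7.3891.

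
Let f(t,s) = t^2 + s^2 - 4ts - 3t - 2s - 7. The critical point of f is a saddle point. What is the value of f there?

∂f/∂t = 2t - 4s - 3 = 0 and ∂f/∂s = -4t + 2s - 2 = 0, so (t, s) = (-7/6, -4/3).
The Hessian has f_{tt} = 2, f_{ss} = 2, f_{ts} = -4, giving D = -12 < 0, so the point is a saddle point.
f(-7/6, -4/3) = -47/12.

-47/12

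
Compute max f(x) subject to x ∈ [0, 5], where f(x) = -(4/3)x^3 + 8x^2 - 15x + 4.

4

Differentiating, f'(x) = -4x^2 + 16x - 15; which vanishes at x = 3/2 and x = 5/2.
Evaluating at the critical points and endpoints: f(0) = 4, f(3/2) = -5, f(5/2) = -13/3, f(5) = -113/3.
The maximum over the interval is 4, attained at x = 0.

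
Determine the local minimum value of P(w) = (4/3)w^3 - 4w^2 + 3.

-7/3

P'(w) = 4w^2 - 8w. Setting P'(w) = 0 gives w ∈ {0, 2}.
Since P''(w) = 8w - 8, we get P''(0) = -8 < 0 ⇒ local maximum; P''(2) = 8 > 0 ⇒ local minimum.
The local minimum is P(2) = -7/3.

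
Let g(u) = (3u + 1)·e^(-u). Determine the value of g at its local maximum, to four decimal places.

By the product rule, g'(u) = (-3u + 2)·e^(-u). Since e^(-u) > 0, the only critical point is u = 2/3.
g''(2/3) has the same sign as -3 < 0, so this is a local maximum.
g(2/3) = (3)·e^(-2/3) ≈ 1.5403.

1.5403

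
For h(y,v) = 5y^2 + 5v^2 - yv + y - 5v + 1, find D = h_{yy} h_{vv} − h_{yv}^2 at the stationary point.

99

∂h/∂y = 10y - v + 1 = 0 and ∂h/∂v = -y + 10v - 5 = 0, so (y, v) = (-5/99, 49/99).
The Hessian has h_{yy} = 10, h_{vv} = 10, h_{yv} = -1, giving D = 99 > 0 with h_{yy} > 0, so the point is a local minimum.
D = (10)·(10) − (-1)^2 = 99.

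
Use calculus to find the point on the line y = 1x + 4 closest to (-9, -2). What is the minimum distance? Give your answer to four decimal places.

2.1213

Minimize D(x)^2 = (x + 9)^2 + (x + 6)^2.
d/dx[D^2] = 2(x + 9) + 2·1·(x + 6) = 0 ⇒ x = -15/2.
Then y = -7/2 and the distance is √(9/2) ≈ 2.1213.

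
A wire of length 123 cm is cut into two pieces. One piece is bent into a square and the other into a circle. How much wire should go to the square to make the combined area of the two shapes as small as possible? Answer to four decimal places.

68.8922

Let x be the length used for the square. Square side x/4; circle radius (123−x)/(2π).
A(x) = (x/4)² + π·((123−x)/(2π))² = x²/16 + (123−x)²/(4π) for 0 ≤ x ≤ 123. A'(x) = x/8 − (123−x)/(2π) = 0 gives x = 4·123/(π+4) ≈ 68.8922.
A'' = 1/8 + 1/(2π) > 0, so this gives the minimum combined area; x ≈ 68.8922 cm to the square.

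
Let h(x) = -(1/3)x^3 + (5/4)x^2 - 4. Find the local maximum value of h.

Critical points: h'(x) = -x^2 + (5/2)x vanishes at x = 0, 5/2.
Since h''(x) = -2x + 5/2, we get h''(0) = 5/2 > 0 ⇒ local minimum; h''(5/2) = -5/2 < 0 ⇒ local maximum.
Thus h has its local maximum at x = 5/2, with value -67/48.

-67/48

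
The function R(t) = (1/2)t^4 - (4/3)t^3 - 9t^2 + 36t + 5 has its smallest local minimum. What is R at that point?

R'(t) = 2t^3 - 4t^2 - 18t + 36 = 0 at t = -3, 2, 3.
Second-derivative test with R''(t) = 6t^2 - 8t - 18: R''(-3) = 60 > 0 ⇒ local minimum; R''(2) = -10 < 0 ⇒ local maximum; R''(3) = 12 > 0 ⇒ local minimum.
The smallest local minimum is R(-3) = -215/2.

-215/2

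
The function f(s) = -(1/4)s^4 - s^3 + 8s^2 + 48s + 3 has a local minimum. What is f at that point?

-249/4

Critical points: f'(s) = -s^3 - 3s^2 + 16s + 48 vanishes at s = -4, -3, 4.
f''(s) = -3s^2 - 6s + 16. f''(-4) = -8 < 0 ⇒ local maximum; f''(-3) = 7 > 0 ⇒ local minimum; f''(4) = -56 < 0 ⇒ local maximum.
So the local minimum value is f(-3) = -249/4.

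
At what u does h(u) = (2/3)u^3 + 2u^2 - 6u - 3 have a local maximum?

h'(u) = 2u^2 + 4u - 6. Setting h'(u) = 0 gives u ∈ {-3, 1}.
h''(u) = 4u + 4. h''(-3) = -8 < 0 ⇒ local maximum; h''(1) = 8 > 0 ⇒ local minimum.
Thus h has its local maximum at u = -3, with value 15.

-3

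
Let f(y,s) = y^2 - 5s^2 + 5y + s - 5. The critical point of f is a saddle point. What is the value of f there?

-56/5

∂f/∂y = 2y + 5 = 0 and ∂f/∂s = -10s + 1 = 0, so (y, s) = (-5/2, 1/10).
The Hessian has f_{yy} = 2, f_{ss} = -10, f_{ys} = 0, giving D = -20 < 0, so the point is a saddle point.
f(-5/2, 1/10) = -56/5.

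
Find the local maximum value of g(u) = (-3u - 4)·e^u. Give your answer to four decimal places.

0.2909

By the product rule, g'(u) = (-3u - 7)·e^u. Since e^u > 0, the only critical point is u = -7/3.
g''(-7/3) has the same sign as -3 < 0, so this is a local maximum.
g(-7/3) = (3)·e^(-7/3) ≈ 0.2909.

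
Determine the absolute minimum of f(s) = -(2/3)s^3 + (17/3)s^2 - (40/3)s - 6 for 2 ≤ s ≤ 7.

f'(s) = -2s^2 + (34/3)s - 40/3, whose only zero in [2, 7] is s = 4.
Compare values at every candidate in [2, 7]: f(2) = -46/3, f(4) = -34/3, f(7) = -151/3.
Hence the absolute minimum is -151/3 at s = 7.

-151/3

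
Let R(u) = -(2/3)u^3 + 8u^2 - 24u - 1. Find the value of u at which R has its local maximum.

R'(u) = -2u^2 + 16u - 24. Setting R'(u) = 0 gives u ∈ {2, 6}.
Second-derivative test with R''(u) = -4u + 16: R''(2) = 8 > 0 ⇒ local minimum; R''(6) = -8 < 0 ⇒ local maximum.
So the local maximum value is R(6) = -1.

6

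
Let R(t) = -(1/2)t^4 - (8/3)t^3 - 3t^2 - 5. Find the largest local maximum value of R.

R'(t) = -2t^3 - 8t^2 - 6t = 0 at t = -3, -1, 0.
Second-derivative test with R''(t) = -6t^2 - 16t - 6: R''(-3) = -12 < 0 ⇒ local maximum; R''(-1) = 4 > 0 ⇒ local minimum; R''(0) = -6 < 0 ⇒ local maximum.
The largest local maximum is R(-3) = -1/2.

-1/2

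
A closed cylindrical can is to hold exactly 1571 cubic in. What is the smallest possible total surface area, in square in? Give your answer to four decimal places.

With radius r and height h, πr²h = 1571 so h = 1571/(πr²), and S(r) = 2πr² + 2πrh = 2πr² + 2·1571/r.
S'(r) = 4πr − 2·1571/r² = 0 ⇒ r³ = 1571/(2π), so r ≈ 6.2999 and h = 2r ≈ 12.5998.
S''(r) = 4π + 4·1571/r³ > 0, so this is the minimum; S ≈ 748.1098.

748.1098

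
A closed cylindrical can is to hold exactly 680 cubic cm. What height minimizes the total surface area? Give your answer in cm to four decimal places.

With radius r and height h, πr²h = 680 so h = 680/(πr²), and S(r) = 2πr² + 2πrh = 2πr² + 2·680/r.
S'(r) = 4πr − 2·680/r² = 0 ⇒ r³ = 680/(2π), so r ≈ 4.7655 and h = 2r ≈ 9.5310.
S''(r) = 4π + 4·680/r³ > 0, so this is the minimum; S ≈ 428.0756.

9.5310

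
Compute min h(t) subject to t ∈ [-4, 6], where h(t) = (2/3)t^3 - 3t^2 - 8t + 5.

Differentiating, h'(t) = 2t^2 - 6t - 8; which vanishes at t = -1 and t = 4.
Compare values at every candidate in [-4, 6]: h(-4) = -161/3,  h(-1) = 28/3,  h(4) = -97/3,  h(6) = -7.
Hence the absolute minimum is -161/3 at t = -4.

-161/3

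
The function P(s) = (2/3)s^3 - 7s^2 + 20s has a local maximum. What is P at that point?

Critical points: P'(s) = 2s^2 - 14s + 20 vanishes at s = 2, 5.
Second-derivative test with P''(s) = 4s - 14: P''(2) = -6 < 0 ⇒ local maximum; P''(5) = 6 > 0 ⇒ local minimum.
So the local maximum value is P(2) = 52/3.

52/3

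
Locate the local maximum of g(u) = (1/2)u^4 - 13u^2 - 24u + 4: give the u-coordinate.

-1

g'(u) = 2u^3 - 26u - 24. Setting g'(u) = 0 gives u ∈ {-3, -1, 4}.
Since g''(u) = 6u^2 - 26, we get g''(-3) = 28 > 0 ⇒ local minimum; g''(-1) = -20 < 0 ⇒ local maximum; g''(4) = 70 > 0 ⇒ local minimum.
Thus g has its local maximum at u = -1, with value 31/2.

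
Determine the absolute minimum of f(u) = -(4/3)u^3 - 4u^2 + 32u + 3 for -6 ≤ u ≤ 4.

f'(u) = -4u^2 - 8u + 32, which vanishes at u = -4 and u = 2.
Compare values at every candidate in [-6, 4]: f(-6) = -45; f(-4) = -311/3; f(2) = 121/3; f(4) = -55/3.
The minimum over the interval is -311/3, attained at u = -4.

-311/3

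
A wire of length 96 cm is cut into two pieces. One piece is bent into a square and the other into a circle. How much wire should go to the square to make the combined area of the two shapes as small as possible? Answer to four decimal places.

53.7695

Let x be the length used for the square. Square side x/4; circle radius (96−x)/(2π).
A(x) = (x/4)² + π·((96−x)/(2π))² = x²/16 + (96−x)²/(4π) for 0 ≤ x ≤ 96. A'(x) = x/8 − (96−x)/(2π) = 0 gives x = 4·96/(π+4) ≈ 53.7695.
A'' = 1/8 + 1/(2π) > 0, so this gives the minimum combined area; x ≈ 53.7695 cm to the square.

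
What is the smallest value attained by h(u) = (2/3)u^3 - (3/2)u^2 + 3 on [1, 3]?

15/8

h'(u) = 2u^2 - 3u, whose only zero in [1, 3] is u = 3/2.
Compare values at every candidate in [1, 3]: h(1) = 13/6,  h(3/2) = 15/8,  h(3) = 15/2.
So the minimum is h(3/2) = 15/8.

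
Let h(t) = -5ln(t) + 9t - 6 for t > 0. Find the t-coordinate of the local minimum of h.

h'(t) = -5/t + 9 = 0 gives t = 5/9.
h''(t) = 5/t², which is positive for t > 0, so this is a local minimum.
h(5/9) = -5·ln(5/9) + 5 - 6 ≈ 1.9389.

5/9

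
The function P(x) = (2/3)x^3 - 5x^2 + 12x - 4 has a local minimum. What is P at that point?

5

P'(x) = 2x^2 - 10x + 12. Setting P'(x) = 0 gives x ∈ {2, 3}.
Second-derivative test with P''(x) = 4x - 10: P''(2) = -2 < 0 ⇒ local maximum; P''(3) = 2 > 0 ⇒ local minimum.
So the local minimum value is P(3) = 5.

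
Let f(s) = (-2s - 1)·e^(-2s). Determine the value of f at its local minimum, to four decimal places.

Differentiating with the product rule gives f'(s) = (4s)·e^(-2s). Since e^(-2s) > 0, the only critical point is s = 0.
f''(0) has the same sign as 4 > 0, so this is a local minimum.
f(0) = (-1)·e^(0) ≈ -1.0000.

-1.0000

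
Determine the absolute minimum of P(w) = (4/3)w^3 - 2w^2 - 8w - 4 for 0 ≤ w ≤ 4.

Differentiating, P'(w) = 4w^2 - 4w - 8; whose only zero in [0, 4] is w = 2.
Compare values at every candidate in [0, 4]: P(0) = -4; P(2) = -52/3; P(4) = 52/3.
The minimum over the interval is -52/3, attained at w = 2.

-52/3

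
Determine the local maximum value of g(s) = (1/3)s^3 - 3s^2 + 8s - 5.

Critical points: g'(s) = s^2 - 6s + 8 vanishes at s = 2, 4.
Since g''(s) = 2s - 6, we get g''(2) = -2 < 0 ⇒ local maximum; g''(4) = 2 > 0 ⇒ local minimum.
So the local maximum value is g(2) = 5/3.

5/3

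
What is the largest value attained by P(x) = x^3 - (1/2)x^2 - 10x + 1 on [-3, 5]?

The derivative is 3x^2 - x - 10, which vanishes at x = -5/3 and x = 2.
Evaluating at the critical points and endpoints: P(-3) = -1/2, P(-5/3) = 629/54, P(2) = -13, P(5) = 127/2.
So the maximum is P(5) = 127/2.

127/2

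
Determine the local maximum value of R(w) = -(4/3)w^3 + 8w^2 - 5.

R'(w) = -4w^2 + 16w. Setting R'(w) = 0 gives w ∈ {0, 4}.
Since R''(w) = -8w + 16, we get R''(0) = 16 > 0 ⇒ local minimum; R''(4) = -16 < 0 ⇒ local maximum.
So the local maximum value is R(4) = 113/3.

113/3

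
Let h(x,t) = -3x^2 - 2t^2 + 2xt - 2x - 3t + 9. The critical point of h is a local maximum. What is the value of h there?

227/20

∂h/∂x = -6x + 2t - 2 = 0 and ∂h/∂t = 2x - 4t - 3 = 0, so (x, t) = (-7/10, -11/10).
The Hessian has h_{xx} = -6, h_{tt} = -4, h_{xt} = 2, giving D = 20 > 0 with h_{xx} < 0, so the point is a local maximum.
h(-7/10, -11/10) = 227/20.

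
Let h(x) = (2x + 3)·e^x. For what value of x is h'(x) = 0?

-5/2

By the product rule, h'(x) = (2x + 5)·e^x. Since e^x > 0, the only critical point is x = -5/2.
h''(-5/2) has the same sign as 2 > 0, so this is a local minimum.
h(-5/2) = (-2)·e^(-5/2) ≈ -0.1642.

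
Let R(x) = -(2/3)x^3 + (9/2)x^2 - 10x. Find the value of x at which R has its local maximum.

Critical points: R'(x) = -2x^2 + 9x - 10 vanishes at x = 2, 5/2.
Since R''(x) = -4x + 9, we get R''(2) = 1 > 0 ⇒ local minimum; R''(5/2) = -1 < 0 ⇒ local maximum.
So the local maximum value is R(5/2) = -175/24.

5/2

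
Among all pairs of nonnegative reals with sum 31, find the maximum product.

With x + y = 31, the product is P(x) = x(31 − x).
P'(x) = 31 − 2x = 0 gives x = 31/2; P'' = −2 < 0, so this is the maximum.
P = 31/2·31/2 = 961/4.

961/4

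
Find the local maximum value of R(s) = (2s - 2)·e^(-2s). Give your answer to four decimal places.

0.0498

Differentiating with the product rule gives R'(s) = (-4s + 6)·e^(-2s). Since e^(-2s) > 0, the only critical point is s = 3/2.
R''(3/2) has the same sign as -4 < 0, so this is a local maximum.
R(3/2) = (1)·e^(-3) ≈ 0.0498.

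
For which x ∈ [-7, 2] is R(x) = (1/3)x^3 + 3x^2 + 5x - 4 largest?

2

The derivative is x^2 + 6x + 5, which vanishes at x = -5 and x = -1.
Evaluating at the critical points and endpoints: R(-7) = -19/3; R(-5) = 13/3; R(-1) = -19/3; R(2) = 62/3.
So the maximum is R(2) = 62/3.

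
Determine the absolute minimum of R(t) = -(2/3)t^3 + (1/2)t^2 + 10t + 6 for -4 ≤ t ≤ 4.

-20/3

The derivative is -2t^2 + t + 10, which vanishes at t = -2 and t = 5/2.
Evaluating at the critical points and endpoints: R(-4) = 50/3,  R(-2) = -20/3,  R(5/2) = 569/24,  R(4) = 34/3.
So the minimum is R(-2) = -20/3.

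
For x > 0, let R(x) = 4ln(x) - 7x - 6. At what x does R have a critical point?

4/7

R'(x) = 4/x − 7 = 0 gives x = 4/7.
R''(x) = -4/x², which is negative for x > 0, so this is a local maximum.
R(4/7) = 4·ln(4/7) - 4 - 6 ≈ -12.2385.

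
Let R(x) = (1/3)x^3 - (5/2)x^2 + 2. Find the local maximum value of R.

R'(x) = x^2 - 5x. Setting R'(x) = 0 gives x ∈ {0, 5}.
Second-derivative test with R''(x) = 2x - 5: R''(0) = -5 < 0 ⇒ local maximum; R''(5) = 5 > 0 ⇒ local minimum.
The local maximum is R(0) = 2.

2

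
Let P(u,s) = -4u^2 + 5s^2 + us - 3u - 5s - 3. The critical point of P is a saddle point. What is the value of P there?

-313/81

∂P/∂u = -8u + s - 3 = 0 and ∂P/∂s = u + 10s - 5 = 0, so (u, s) = (-25/81, 43/81).
The Hessian has P_{uu} = -8, P_{ss} = 10, P_{us} = 1, giving D = -81 < 0, so the point is a saddle point.
P(-25/81, 43/81) = -313/81.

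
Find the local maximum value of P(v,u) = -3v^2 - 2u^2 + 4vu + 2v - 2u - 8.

-15/2

∂P/∂v = -6v + 4u + 2 = 0 and ∂P/∂u = 4v - 4u - 2 = 0, so (v, u) = (0, -1/2).
The Hessian has P_{vv} = -6, P_{uu} = -4, P_{vu} = 4, giving D = 8 > 0 with P_{vv} < 0, so the point is a local maximum.
P(0, -1/2) = -15/2.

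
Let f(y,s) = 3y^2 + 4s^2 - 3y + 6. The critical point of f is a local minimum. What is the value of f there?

∂f/∂y = 6y - 3 = 0 and ∂f/∂s = 8s = 0, so (y, s) = (1/2, 0).
The Hessian has f_{yy} = 6, f_{ss} = 8, f_{ys} = 0, giving D = 48 > 0 with f_{yy} > 0, so the point is a local minimum.
f(1/2, 0) = 21/4.

21/4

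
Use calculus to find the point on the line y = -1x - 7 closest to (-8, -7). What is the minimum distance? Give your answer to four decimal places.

Minimize D(x)^2 = (x + 8)^2 + (-x)^2.
d/dx[D^2] = 2(x + 8) + 2·(-1)·(-x) = 0 ⇒ x = -4.
Then y = -3 and the distance is √(32) ≈ 5.6569.

5.6569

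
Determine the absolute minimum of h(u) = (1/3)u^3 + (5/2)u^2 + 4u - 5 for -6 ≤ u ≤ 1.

h'(u) = u^2 + 5u + 4, which vanishes at u = -4 and u = -1.
Candidates: h(-6) = -11, h(-4) = -7/3, h(-1) = -41/6, h(1) = 11/6.
So the minimum is h(-6) = -11.

-11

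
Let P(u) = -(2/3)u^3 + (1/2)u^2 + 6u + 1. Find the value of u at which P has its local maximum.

P'(u) = -2u^2 + u + 6. Setting P'(u) = 0 gives u ∈ {-3/2, 2}.
P''(u) = -4u + 1. P''(-3/2) = 7 > 0 ⇒ local minimum; P''(2) = -7 < 0 ⇒ local maximum.
The local maximum is P(2) = 29/3.

2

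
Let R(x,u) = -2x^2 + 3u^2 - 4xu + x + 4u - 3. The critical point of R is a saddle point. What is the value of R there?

-133/40

∂R/∂x = -4x - 4u + 1 = 0 and ∂R/∂u = -4x + 6u + 4 = 0, so (x, u) = (11/20, -3/10).
The Hessian has R_{xx} = -4, R_{uu} = 6, R_{xu} = -4, giving D = -40 < 0, so the point is a saddle point.
R(11/20, -3/10) = -133/40.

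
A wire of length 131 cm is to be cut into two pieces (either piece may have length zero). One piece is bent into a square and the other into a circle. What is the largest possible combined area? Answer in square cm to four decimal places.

1365.6290

Let x be the length used for the square. Square side x/4; circle radius (131−x)/(2π).
A(x) = (x/4)² + π·((131−x)/(2π))² = x²/16 + (131−x)²/(4π) for 0 ≤ x ≤ 131. A'(x) = x/8 − (131−x)/(2π) = 0 gives x = 4·131/(π+4) ≈ 73.3730.
A'' > 0, so the interior critical point is a minimum; the maximum is at an endpoint. A(0) = 1365.6290 and A(131) = 1072.5625, so the largest area is 1365.6290.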